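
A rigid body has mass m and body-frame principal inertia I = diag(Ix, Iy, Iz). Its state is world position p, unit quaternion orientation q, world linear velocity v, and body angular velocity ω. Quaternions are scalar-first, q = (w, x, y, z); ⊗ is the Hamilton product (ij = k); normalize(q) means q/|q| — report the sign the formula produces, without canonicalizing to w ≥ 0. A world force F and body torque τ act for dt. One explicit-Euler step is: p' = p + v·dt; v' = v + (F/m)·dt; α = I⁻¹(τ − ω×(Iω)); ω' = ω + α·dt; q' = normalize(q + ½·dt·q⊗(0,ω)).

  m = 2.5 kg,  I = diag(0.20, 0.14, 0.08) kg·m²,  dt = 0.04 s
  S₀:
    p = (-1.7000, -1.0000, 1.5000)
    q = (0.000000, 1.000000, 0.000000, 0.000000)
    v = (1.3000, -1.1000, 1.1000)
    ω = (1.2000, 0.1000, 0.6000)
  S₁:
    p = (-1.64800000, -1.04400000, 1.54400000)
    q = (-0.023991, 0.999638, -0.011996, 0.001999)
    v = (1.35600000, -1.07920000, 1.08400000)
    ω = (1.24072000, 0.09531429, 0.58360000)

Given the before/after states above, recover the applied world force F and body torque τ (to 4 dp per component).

F = (3.5000, 1.3000, -1.0000)
τ = (0.2000, 0.0700, -0.0400)

rate change Δω = (0.04072000, -0.00468571, -0.01640000)
τ = I·(Δω/dt) + ω₀×(Iω₀) = (0.2000, 0.0700, -0.0400)
v₁ − v₀ = (0.05600000, 0.02080000, -0.01600000)
F = m·Δv/dt = (3.5000, 1.3000, -1.0000)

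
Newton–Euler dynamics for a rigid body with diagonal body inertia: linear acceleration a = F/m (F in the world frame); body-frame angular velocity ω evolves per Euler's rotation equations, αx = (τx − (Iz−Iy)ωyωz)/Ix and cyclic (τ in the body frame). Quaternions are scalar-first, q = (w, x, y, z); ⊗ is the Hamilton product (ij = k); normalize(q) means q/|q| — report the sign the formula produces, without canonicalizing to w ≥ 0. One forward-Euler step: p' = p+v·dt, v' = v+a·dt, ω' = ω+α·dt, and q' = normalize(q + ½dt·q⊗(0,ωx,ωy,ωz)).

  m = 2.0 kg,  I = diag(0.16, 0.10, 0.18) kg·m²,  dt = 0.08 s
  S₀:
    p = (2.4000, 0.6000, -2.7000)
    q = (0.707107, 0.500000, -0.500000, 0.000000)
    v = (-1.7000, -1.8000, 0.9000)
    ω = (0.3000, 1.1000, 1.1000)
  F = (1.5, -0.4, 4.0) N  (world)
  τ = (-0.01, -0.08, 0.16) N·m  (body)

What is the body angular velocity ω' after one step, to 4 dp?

ω' = (0.2466, 1.0413, 1.1799)

(τ − ω×Iω)/I = (-0.6675, -0.7340, 0.9989)
ω' = ω + α·dt = (0.2466, 1.0413, 1.1799)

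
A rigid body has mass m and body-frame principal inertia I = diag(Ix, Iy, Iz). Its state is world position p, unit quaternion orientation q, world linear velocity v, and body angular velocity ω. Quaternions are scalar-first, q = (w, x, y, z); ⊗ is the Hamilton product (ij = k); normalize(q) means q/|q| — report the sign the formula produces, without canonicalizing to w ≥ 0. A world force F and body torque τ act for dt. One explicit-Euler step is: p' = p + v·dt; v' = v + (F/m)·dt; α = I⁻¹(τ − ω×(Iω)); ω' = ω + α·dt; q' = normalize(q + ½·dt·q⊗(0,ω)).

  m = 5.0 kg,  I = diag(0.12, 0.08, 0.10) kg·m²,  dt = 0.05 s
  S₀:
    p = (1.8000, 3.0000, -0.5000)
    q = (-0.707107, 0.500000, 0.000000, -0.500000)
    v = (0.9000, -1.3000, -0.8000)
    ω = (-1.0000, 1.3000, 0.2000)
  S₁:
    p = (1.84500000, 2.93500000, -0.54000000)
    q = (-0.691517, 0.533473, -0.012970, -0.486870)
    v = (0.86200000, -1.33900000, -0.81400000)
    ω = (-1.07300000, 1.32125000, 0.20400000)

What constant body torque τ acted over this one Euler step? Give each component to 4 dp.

rate change Δω = (-0.07300000, 0.02125000, 0.00400000)
gyro term ω₀×Iω₀ = (0.0052, -0.0040, 0.0520)
I·α + gyro = (-0.1700, 0.0300, 0.0600)

τ = (-0.1700, 0.0300, 0.0600)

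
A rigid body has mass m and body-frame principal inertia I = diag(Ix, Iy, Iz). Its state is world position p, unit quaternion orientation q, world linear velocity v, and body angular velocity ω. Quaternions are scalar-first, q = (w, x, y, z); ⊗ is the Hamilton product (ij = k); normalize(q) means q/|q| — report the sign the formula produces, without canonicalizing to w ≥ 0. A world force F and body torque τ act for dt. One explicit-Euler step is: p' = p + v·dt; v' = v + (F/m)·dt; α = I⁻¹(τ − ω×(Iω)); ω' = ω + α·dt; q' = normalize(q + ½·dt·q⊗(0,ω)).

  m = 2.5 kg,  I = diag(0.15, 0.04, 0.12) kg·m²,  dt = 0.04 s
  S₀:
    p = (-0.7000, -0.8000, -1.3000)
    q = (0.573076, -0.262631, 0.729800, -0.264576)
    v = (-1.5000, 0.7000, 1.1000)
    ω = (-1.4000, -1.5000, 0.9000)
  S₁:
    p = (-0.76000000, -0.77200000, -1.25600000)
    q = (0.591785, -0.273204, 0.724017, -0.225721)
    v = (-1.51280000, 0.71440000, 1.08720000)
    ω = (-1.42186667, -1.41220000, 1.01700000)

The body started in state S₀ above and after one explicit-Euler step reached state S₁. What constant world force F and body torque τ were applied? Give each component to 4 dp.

ω₁ − ω₀ = (-0.02186667, 0.08780000, 0.11700000)
ω₀×(Iω₀) = (-0.1080, -0.0378, -0.2310)
applied torque τ = (-0.1900, 0.0500, 0.1200)
velocity change Δv = (-0.01280000, 0.01440000, -0.01280000)
m·(v₁−v₀)/dt = (-0.8000, 0.9000, -0.8000)

F = (-0.8000, 0.9000, -0.8000)
τ = (-0.1900, 0.0500, 0.1200)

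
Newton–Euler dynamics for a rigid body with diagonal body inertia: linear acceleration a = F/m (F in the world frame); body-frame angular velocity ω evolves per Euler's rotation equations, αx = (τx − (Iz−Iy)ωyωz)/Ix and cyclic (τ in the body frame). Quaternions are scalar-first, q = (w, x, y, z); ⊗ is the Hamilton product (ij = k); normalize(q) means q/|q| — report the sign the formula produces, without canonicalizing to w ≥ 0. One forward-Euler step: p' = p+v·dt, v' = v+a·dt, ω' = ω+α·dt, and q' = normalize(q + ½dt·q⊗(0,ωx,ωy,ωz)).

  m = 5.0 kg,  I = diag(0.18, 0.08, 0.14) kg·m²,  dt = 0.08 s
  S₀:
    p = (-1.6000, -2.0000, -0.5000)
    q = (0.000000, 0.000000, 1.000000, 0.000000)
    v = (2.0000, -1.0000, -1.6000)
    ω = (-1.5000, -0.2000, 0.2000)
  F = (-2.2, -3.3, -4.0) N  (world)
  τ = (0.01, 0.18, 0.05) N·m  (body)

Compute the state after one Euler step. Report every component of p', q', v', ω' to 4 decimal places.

p' = (-1.4400, -2.0800, -0.6280)
q' = (0.0080, 0.0080, 0.9981, 0.0599)
v' = (1.9648, -1.0528, -1.6640)
ω' = (-1.4945, -0.0080, 0.2457)

angular accel α = (0.0689, 2.4000, 0.5714)
ω + α·dt = (-1.4945, -0.0080, 0.2457)
q⊗(0,ω) = (0.2000000, 0.2000000, 0.0000000, 1.5000000)
q + ½dt·q⊗(0,ω), renormalized = (0.0080, 0.0080, 0.9981, 0.0599)
new position p' = (-1.4400, -2.0800, -0.6280)
v + (F/m)dt = (1.9648, -1.0528, -1.6640)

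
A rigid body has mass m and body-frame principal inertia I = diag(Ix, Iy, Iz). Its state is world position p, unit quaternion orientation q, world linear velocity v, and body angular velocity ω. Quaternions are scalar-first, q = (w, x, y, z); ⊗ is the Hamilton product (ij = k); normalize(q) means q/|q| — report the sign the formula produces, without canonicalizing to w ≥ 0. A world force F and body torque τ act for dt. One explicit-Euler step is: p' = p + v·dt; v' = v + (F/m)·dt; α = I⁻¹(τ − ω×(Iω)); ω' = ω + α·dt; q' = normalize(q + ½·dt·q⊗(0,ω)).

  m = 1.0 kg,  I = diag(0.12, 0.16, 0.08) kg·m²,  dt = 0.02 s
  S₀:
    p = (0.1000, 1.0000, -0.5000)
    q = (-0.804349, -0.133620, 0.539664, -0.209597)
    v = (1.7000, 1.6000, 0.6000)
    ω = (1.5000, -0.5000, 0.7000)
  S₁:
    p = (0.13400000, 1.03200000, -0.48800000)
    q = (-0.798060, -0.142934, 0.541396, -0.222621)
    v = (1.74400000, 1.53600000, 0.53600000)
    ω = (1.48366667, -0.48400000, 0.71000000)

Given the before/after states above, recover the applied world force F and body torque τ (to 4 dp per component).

F = (2.2000, -3.2000, -3.2000)
τ = (-0.0700, 0.1700, 0.0100)

Δv = v₁−v₀ = (0.04400000, -0.06400000, -0.06400000)
applied force F = (2.2000, -3.2000, -3.2000)
ω₁ − ω₀ = (-0.01633333, 0.01600000, 0.01000000)
τ = I·(Δω/dt) + ω₀×(Iω₀) = (-0.0700, 0.1700, 0.0100)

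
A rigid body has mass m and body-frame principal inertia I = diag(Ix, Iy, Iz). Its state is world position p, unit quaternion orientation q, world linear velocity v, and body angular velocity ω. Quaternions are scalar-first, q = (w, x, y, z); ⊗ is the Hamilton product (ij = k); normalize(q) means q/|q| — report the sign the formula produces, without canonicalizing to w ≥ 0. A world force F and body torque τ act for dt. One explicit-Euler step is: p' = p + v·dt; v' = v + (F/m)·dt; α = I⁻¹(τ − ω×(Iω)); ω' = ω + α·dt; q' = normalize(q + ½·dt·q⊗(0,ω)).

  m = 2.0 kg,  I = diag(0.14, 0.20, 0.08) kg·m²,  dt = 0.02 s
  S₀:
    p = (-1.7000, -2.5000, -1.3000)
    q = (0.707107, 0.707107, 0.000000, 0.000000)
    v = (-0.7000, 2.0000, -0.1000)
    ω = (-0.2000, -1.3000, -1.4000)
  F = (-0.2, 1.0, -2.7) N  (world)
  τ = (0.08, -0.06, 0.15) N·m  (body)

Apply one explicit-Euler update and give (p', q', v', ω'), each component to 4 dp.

p' = p + v·dt = (-1.7140, -2.4600, -1.3020)
new velocity v' = (-0.7020, 2.0100, -0.1270)
(τ − ω×Iω)/I = (2.1314, -0.3840, 1.6800)
ω' = ω + α·dt = (-0.1574, -1.3077, -1.3664)
Hamilton product q⊗(0,ω) = (0.1414214, -0.1414214, 0.0707107, -1.9091889)
q + ½dt·q⊗(0,ω), renormalized = (0.7084, 0.7056, 0.0007, -0.0191)

p' = (-1.7140, -2.4600, -1.3020)
q' = (0.7084, 0.7056, 0.0007, -0.0191)
v' = (-0.7020, 2.0100, -0.1270)
ω' = (-0.1574, -1.3077, -1.3664)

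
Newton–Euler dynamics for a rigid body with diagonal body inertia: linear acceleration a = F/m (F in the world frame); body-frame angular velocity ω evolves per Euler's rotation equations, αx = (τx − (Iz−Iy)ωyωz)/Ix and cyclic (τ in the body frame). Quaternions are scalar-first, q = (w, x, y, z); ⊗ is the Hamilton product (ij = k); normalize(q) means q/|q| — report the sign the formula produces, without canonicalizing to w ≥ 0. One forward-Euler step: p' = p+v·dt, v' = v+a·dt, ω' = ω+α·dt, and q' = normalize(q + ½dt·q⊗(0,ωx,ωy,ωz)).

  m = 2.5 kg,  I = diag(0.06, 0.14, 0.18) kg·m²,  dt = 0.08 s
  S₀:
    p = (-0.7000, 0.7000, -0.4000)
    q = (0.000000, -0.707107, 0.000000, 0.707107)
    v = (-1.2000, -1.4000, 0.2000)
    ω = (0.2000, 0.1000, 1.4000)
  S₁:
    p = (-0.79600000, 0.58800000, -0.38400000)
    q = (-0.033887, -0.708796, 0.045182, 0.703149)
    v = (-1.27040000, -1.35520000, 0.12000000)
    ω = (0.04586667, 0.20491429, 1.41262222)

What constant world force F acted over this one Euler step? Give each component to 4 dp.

F = (-2.2000, 1.4000, -2.5000)

Δv = v₁−v₀ = (-0.07040000, 0.04480000, -0.08000000)
m·(v₁−v₀)/dt = (-2.2000, 1.4000, -2.5000)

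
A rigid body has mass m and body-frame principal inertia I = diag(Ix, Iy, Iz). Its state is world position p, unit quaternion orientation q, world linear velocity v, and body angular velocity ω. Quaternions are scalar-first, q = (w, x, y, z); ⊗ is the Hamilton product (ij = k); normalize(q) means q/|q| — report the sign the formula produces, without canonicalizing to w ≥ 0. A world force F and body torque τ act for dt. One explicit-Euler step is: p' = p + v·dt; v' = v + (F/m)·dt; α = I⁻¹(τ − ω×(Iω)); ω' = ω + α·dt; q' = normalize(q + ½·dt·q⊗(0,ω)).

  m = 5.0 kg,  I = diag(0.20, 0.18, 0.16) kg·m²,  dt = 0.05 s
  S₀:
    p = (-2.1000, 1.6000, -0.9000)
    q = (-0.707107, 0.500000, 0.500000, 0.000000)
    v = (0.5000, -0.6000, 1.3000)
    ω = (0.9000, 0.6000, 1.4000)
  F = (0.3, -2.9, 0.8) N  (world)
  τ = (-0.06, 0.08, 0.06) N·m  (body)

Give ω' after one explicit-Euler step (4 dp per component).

angular accel α = (-0.2160, 0.1644, 0.4425)
new body rate ω' = (0.8892, 0.6082, 1.4221)

ω' = (0.8892, 0.6082, 1.4221)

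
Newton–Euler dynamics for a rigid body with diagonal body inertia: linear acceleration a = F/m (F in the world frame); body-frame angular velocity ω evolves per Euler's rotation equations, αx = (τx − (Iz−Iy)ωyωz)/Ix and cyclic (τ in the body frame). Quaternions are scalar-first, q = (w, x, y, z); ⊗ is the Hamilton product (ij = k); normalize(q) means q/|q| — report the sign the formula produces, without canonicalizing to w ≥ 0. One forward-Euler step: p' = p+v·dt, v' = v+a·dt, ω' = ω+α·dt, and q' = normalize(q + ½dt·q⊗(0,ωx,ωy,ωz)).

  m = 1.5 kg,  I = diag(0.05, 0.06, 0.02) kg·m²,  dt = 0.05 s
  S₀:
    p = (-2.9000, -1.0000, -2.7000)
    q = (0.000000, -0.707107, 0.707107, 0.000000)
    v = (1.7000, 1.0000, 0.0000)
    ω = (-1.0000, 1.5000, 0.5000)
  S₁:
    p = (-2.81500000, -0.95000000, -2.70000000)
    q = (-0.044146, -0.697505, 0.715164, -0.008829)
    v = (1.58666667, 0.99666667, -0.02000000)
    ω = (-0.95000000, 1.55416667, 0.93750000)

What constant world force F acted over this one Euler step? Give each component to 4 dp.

F = (-3.4000, -0.1000, -0.6000)

Δv = v₁−v₀ = (-0.11333333, -0.00333333, -0.02000000)
m·(v₁−v₀)/dt = (-3.4000, -0.1000, -0.6000)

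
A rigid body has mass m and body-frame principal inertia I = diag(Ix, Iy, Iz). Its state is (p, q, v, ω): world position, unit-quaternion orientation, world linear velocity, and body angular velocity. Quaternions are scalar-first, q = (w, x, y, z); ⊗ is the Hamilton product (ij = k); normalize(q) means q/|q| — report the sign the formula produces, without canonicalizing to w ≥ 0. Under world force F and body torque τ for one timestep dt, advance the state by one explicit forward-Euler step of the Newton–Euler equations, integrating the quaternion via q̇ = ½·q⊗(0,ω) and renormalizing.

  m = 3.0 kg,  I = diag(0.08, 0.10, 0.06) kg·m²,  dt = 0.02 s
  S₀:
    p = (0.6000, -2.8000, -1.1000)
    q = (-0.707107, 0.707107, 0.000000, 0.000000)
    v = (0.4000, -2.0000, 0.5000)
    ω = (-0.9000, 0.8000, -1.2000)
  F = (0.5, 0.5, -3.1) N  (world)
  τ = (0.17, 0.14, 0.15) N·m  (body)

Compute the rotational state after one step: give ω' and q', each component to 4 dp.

(τ − ω×Iω)/I = (1.6450, 1.1840, 2.7400)
ω' = ω + α·dt = (-0.8671, 0.8237, -1.1452)
2q̇ = q⊗(0,ω) = (0.6363963, 0.6363963, 0.2828428, 1.4142140)
updated quaternion q' = (-0.7006, 0.7134, 0.0028, 0.0141)

ω' = (-0.8671, 0.8237, -1.1452)
q' = (-0.7006, 0.7134, 0.0028, 0.0141)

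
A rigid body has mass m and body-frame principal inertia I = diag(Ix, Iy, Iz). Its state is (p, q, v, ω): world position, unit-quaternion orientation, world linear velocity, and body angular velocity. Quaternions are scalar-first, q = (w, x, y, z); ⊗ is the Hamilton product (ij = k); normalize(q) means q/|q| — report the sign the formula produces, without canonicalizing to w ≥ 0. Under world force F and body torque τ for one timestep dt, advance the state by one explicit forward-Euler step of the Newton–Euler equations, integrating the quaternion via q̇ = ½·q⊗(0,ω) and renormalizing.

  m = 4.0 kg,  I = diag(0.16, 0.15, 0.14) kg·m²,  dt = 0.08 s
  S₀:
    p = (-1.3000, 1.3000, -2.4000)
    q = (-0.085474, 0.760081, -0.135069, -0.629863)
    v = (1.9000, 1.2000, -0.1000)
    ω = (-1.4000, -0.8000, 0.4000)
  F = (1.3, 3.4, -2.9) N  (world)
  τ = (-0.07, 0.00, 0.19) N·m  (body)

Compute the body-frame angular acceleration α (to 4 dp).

α = (-0.4575, 0.0747, 1.4371)

gyro term ω×Iω = (0.0032, -0.0112, -0.0112)
angular accel α = (-0.4575, 0.0747, 1.4371)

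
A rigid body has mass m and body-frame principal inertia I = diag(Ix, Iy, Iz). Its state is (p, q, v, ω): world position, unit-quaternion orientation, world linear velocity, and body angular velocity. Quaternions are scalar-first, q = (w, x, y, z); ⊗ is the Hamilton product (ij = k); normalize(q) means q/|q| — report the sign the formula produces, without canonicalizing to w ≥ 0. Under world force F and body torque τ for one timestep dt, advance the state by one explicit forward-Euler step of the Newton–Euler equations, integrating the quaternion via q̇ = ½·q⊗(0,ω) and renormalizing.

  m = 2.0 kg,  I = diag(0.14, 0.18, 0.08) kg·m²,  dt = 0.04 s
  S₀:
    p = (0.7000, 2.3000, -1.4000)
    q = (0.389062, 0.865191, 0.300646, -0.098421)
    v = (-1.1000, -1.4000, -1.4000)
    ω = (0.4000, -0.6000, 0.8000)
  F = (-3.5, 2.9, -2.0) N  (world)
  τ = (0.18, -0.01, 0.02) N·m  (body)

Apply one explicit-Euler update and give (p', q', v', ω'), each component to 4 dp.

p' = (0.6560, 2.2440, -1.4560)
q' = (0.3872, 0.8717, 0.2813, -0.1050)
v' = (-1.1700, -1.3420, -1.4400)
ω' = (0.4377, -0.6065, 0.8148)

α = I⁻¹(τ − ω×Iω) = (0.9429, -0.1622, 0.3700)
ω' = ω + α·dt = (0.4377, -0.6065, 0.8148)
q⊗(0,ω) = (-0.0869520, 0.3370890, -0.9649584, -0.3281234)
updated quaternion q' = (0.3872, 0.8717, 0.2813, -0.1050)
a = (-1.7500, 1.4500, -1.0000)
p + v·dt = (0.6560, 2.2440, -1.4560)
v' = v + a·dt = (-1.1700, -1.3420, -1.4400)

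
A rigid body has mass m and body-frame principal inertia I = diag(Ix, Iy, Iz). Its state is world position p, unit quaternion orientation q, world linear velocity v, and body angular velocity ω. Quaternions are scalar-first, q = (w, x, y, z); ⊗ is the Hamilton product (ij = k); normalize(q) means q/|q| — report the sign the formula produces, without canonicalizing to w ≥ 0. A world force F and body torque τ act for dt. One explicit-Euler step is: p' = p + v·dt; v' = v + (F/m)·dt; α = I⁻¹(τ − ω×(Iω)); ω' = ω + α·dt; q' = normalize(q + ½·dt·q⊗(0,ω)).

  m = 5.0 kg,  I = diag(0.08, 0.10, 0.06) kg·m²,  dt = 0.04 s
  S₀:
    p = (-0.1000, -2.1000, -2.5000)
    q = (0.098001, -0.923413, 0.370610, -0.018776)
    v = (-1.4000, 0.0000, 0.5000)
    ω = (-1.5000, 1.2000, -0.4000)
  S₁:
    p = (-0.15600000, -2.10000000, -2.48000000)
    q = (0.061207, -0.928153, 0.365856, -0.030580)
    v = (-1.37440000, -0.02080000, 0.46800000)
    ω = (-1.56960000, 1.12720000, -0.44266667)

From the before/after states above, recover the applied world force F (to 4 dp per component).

F = (3.2000, -2.6000, -4.0000)

Δv = v₁−v₀ = (0.02560000, -0.02080000, -0.03200000)
m·(v₁−v₀)/dt = (3.2000, -2.6000, -4.0000)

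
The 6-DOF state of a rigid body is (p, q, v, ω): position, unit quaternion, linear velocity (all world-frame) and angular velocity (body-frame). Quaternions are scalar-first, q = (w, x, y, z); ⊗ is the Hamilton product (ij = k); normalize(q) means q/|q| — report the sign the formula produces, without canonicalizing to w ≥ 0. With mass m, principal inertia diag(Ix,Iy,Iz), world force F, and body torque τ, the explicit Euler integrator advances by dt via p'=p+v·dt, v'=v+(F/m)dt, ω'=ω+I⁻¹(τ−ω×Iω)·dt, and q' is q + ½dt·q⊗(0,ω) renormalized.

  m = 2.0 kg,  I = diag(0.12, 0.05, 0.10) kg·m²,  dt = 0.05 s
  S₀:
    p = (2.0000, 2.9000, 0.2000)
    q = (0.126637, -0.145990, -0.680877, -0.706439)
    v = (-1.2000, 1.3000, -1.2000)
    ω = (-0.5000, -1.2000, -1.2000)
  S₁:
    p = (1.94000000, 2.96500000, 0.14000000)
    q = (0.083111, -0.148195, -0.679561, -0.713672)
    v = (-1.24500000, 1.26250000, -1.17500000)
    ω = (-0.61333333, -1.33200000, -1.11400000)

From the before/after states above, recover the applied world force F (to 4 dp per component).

velocity change Δv = (-0.04500000, -0.03750000, 0.02500000)
applied force F = (-1.8000, -1.5000, 1.0000)

F = (-1.8000, -1.5000, 1.0000)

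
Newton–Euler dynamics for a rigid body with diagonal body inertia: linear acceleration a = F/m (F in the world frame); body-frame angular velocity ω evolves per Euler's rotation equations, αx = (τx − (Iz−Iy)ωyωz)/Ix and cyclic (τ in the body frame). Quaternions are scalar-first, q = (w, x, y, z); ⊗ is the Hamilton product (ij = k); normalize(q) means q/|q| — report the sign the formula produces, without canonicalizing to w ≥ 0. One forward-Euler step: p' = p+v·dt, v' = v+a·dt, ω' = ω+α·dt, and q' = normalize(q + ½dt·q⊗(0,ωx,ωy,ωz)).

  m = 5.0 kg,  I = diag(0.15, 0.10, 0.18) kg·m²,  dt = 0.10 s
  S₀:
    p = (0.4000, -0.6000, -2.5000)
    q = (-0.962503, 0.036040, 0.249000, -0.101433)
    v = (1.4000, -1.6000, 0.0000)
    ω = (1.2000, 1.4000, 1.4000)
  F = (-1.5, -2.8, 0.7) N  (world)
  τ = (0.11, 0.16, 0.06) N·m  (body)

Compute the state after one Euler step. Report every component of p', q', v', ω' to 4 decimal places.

p' = (0.5400, -0.7600, -2.5000)
q' = (-0.9685, 0.0028, 0.1719, -0.1800)
v' = (1.3700, -1.6560, 0.0140)
ω' = (1.1688, 1.6104, 1.4800)

a = F/m = (-0.3000, -0.5600, 0.1400)
new position p' = (0.5400, -0.7600, -2.5000)
new velocity v' = (1.3700, -1.6560, 0.0140)
α = I⁻¹(τ − ω×Iω) = (-0.3120, 2.1040, 0.8000)
new body rate ω' = (1.1688, 1.6104, 1.4800)
2q̇ = q⊗(0,ω) = (-0.2498418, -0.6643974, -1.5196798, -1.5958482)
updated quaternion q' = (-0.9685, 0.0028, 0.1719, -0.1800)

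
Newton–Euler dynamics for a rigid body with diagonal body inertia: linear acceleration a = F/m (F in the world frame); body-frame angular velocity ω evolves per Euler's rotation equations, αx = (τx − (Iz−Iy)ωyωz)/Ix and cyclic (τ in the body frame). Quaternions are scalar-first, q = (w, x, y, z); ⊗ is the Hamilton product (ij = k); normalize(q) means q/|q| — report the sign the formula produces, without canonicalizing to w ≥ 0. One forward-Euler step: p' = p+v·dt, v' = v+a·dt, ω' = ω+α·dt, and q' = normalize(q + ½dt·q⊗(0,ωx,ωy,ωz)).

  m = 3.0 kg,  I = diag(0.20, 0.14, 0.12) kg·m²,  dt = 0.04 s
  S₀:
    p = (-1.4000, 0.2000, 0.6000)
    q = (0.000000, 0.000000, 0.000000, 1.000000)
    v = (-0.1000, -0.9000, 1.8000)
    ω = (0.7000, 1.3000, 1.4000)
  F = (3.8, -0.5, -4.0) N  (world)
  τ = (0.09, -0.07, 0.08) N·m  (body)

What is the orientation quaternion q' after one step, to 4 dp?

Hamilton product q⊗(0,ω) = (-1.4000000, -1.3000000, 0.7000000, 0.0000000)
q + ½dt·q⊗(0,ω), renormalized = (-0.0280, -0.0260, 0.0140, 0.9992)

q' = (-0.0280, -0.0260, 0.0140, 0.9992)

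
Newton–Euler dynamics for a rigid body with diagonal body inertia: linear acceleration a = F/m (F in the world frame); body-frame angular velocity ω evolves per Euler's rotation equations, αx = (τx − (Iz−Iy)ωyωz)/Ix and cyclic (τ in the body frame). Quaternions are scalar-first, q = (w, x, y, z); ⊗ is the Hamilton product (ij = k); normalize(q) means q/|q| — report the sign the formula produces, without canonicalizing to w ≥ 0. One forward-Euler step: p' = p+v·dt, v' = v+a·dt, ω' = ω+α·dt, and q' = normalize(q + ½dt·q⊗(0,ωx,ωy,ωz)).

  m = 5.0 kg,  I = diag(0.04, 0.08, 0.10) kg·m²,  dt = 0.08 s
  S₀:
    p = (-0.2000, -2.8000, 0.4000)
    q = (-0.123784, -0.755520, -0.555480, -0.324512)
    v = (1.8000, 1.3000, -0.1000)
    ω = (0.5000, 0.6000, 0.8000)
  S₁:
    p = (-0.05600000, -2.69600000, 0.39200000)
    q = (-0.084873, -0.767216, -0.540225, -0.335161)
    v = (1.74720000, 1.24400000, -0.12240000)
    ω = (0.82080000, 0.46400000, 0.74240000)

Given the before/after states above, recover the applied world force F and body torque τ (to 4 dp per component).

F = (-3.3000, -3.5000, -1.4000)
τ = (0.1700, -0.1600, -0.0600)

rate change Δω = (0.32080000, -0.13600000, -0.05760000)
precession coupling = (0.0096, -0.0240, 0.0120)
τ = I·(Δω/dt) + ω₀×(Iω₀) = (0.1700, -0.1600, -0.0600)
v₁ − v₀ = (-0.05280000, -0.05600000, -0.02240000)
F = m·Δv/dt = (-3.3000, -3.5000, -1.4000)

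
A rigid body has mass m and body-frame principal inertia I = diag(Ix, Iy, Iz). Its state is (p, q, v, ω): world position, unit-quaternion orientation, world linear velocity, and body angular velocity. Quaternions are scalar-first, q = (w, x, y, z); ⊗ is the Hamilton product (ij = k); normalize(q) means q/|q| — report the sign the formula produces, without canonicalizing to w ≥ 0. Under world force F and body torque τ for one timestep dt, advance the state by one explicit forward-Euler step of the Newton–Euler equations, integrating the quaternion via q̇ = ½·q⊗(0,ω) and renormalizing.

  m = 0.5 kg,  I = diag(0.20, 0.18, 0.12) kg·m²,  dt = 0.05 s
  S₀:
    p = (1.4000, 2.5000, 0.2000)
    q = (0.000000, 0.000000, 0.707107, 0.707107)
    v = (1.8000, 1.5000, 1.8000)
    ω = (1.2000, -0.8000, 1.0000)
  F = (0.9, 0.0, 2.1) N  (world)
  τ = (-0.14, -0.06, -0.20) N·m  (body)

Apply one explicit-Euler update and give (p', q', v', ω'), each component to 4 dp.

p' = (1.4900, 2.5750, 0.2900)
q' = (-0.0035, 0.0318, 0.7276, 0.6852)
v' = (1.8900, 1.5000, 2.0100)
ω' = (1.1530, -0.8433, 0.9087)

ω×(Iω) gyroscopic = (0.0480, 0.0960, 0.0192)
α = I⁻¹(τ − ω×Iω) = (-0.9400, -0.8667, -1.8267)
new body rate ω' = (1.1530, -0.8433, 0.9087)
q⊗(0,ω) = (-0.1414214, 1.2727926, 0.8485284, -0.8485284)
q + ½dt·q⊗(0,ω), renormalized = (-0.0035, 0.0318, 0.7276, 0.6852)
new position p' = (1.4900, 2.5750, 0.2900)
v' = v + a·dt = (1.8900, 1.5000, 2.0100)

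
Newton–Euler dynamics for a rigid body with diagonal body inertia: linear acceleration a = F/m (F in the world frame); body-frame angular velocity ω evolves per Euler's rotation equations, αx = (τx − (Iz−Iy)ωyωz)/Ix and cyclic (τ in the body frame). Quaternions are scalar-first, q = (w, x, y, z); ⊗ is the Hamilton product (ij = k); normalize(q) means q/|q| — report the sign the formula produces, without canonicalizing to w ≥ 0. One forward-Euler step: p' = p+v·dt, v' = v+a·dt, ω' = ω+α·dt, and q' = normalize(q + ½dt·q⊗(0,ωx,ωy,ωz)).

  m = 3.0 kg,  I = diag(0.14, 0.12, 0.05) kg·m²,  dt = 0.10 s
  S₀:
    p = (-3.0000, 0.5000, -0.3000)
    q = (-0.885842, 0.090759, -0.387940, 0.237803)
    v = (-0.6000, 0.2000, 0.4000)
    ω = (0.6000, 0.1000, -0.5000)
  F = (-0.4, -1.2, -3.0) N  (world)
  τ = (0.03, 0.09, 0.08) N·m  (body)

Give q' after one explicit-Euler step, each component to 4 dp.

2q̇ = q⊗(0,ω) = (0.1032401, -0.3613155, 0.0994771, 0.6847609)
q + ½dt·q⊗(0,ω), renormalized = (-0.8800, 0.0726, -0.3827, 0.2718)

q' = (-0.8800, 0.0726, -0.3827, 0.2718)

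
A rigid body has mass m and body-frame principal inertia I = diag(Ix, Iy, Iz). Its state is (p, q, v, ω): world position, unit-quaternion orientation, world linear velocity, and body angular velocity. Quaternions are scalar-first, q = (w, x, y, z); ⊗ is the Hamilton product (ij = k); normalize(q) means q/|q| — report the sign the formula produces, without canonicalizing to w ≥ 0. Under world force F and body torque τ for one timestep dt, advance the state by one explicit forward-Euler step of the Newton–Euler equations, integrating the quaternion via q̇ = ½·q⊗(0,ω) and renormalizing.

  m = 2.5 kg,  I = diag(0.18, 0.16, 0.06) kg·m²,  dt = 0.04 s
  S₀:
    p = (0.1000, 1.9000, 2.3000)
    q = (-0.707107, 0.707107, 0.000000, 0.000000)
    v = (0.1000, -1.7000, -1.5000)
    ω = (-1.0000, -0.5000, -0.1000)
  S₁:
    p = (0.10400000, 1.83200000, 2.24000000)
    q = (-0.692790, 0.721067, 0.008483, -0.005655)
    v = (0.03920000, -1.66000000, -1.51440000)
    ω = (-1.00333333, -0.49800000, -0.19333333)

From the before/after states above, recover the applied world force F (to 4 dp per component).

F = (-3.8000, 2.5000, -0.9000)

v₁ − v₀ = (-0.06080000, 0.04000000, -0.01440000)
m·(v₁−v₀)/dt = (-3.8000, 2.5000, -0.9000)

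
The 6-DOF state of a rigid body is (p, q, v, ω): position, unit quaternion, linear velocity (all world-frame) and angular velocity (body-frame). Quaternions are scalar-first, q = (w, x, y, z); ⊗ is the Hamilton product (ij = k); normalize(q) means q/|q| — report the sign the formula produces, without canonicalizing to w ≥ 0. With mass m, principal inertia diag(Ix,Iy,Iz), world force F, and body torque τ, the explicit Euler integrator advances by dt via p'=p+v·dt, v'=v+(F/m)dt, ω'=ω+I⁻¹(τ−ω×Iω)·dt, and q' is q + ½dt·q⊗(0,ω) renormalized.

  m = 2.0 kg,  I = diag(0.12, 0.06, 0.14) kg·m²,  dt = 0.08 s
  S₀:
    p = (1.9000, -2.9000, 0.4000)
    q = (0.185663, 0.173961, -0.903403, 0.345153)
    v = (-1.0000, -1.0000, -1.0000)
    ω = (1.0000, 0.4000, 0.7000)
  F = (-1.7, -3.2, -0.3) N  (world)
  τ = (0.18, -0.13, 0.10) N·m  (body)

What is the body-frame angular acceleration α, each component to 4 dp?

gyro term ω×Iω = (0.0224, -0.0140, -0.0240)
α = I⁻¹(τ − ω×Iω) = (1.3133, -1.9333, 0.8857)

α = (1.3133, -1.9333, 0.8857)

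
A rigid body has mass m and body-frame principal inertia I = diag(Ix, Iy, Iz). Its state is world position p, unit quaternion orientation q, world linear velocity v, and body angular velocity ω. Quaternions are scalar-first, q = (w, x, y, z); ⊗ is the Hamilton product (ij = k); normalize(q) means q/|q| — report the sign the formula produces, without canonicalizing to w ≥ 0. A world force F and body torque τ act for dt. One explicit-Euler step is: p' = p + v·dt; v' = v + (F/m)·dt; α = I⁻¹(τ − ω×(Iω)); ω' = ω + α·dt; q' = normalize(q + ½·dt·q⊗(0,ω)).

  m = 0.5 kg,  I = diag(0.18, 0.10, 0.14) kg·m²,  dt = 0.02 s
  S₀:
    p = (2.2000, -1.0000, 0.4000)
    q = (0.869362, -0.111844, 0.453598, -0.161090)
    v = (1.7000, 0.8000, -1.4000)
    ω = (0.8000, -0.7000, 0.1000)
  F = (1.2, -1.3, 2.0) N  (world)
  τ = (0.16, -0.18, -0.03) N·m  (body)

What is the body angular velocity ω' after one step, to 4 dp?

ω' = (0.8181, -0.7366, 0.0893)

precession coupling ω×(Iω) = (-0.0028, 0.0032, 0.0448)
angular accel α = (0.9044, -1.8320, -0.5343)
new body rate ω' = (0.8181, -0.7366, 0.0893)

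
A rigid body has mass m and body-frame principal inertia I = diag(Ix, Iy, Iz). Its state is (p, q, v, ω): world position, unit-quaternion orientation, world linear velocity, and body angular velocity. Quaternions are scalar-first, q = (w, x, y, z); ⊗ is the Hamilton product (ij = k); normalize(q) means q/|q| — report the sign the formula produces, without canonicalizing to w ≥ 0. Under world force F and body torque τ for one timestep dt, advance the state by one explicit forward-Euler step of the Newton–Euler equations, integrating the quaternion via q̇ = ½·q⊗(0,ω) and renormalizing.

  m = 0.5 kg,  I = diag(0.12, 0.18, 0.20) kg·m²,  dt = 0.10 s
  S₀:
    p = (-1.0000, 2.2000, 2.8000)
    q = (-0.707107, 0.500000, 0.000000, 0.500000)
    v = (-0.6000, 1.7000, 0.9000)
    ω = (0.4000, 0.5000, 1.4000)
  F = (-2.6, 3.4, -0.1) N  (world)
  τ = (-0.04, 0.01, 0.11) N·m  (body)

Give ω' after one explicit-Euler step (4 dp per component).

ω' = (0.3550, 0.5304, 1.4490)

(τ − ω×Iω)/I = (-0.4500, 0.3044, 0.4900)
new body rate ω' = (0.3550, 0.5304, 1.4490)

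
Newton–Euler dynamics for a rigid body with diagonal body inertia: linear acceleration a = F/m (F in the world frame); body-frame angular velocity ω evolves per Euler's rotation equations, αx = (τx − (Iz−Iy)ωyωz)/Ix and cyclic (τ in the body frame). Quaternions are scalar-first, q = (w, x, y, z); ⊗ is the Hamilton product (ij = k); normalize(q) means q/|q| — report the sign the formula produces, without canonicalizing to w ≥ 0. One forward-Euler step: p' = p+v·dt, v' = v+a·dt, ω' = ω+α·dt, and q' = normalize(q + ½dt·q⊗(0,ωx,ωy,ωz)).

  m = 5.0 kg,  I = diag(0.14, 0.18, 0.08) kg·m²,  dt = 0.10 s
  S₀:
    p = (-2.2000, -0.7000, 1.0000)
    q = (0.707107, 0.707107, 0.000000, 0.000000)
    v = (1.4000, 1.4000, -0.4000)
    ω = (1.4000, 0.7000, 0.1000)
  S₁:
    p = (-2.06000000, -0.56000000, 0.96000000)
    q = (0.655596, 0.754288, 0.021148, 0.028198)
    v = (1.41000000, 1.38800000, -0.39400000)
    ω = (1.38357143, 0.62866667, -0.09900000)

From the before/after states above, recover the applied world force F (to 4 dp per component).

F = (0.5000, -0.6000, 0.3000)

Δv = v₁−v₀ = (0.01000000, -0.01200000, 0.00600000)
F = m·Δv/dt = (0.5000, -0.6000, 0.3000)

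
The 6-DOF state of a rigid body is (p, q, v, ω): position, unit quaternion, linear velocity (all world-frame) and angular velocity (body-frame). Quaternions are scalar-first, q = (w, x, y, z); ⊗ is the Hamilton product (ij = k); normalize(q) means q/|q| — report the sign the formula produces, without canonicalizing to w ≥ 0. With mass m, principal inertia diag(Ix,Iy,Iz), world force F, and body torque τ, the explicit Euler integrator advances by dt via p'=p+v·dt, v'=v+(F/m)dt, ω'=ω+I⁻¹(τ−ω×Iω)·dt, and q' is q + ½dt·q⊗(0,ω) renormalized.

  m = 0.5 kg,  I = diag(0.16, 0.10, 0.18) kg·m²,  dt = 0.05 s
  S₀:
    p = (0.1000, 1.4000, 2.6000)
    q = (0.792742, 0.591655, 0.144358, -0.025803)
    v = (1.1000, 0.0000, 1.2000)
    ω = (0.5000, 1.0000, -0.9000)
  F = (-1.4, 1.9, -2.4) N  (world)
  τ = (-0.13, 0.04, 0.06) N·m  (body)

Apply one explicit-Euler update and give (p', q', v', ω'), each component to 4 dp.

p' = (0.1550, 1.4000, 2.6600)
q' = (0.7807, 0.5986, 0.1771, -0.0306)
v' = (0.9600, 0.1900, 0.9600)
ω' = (0.4819, 1.0155, -0.8750)

p' = p + v·dt = (0.1550, 1.4000, 2.6600)
new velocity v' = (0.9600, 0.1900, 0.9600)
α = I⁻¹(τ − ω×Iω) = (-0.3625, 0.3100, 0.5000)
ω + α·dt = (0.4819, 1.0155, -0.8750)
2q̇ = q⊗(0,ω) = (-0.4634082, 0.2922518, 1.3123300, -0.1939918)
q + ½dt·q⊗(0,ω), renormalized = (0.7807, 0.5986, 0.1771, -0.0306)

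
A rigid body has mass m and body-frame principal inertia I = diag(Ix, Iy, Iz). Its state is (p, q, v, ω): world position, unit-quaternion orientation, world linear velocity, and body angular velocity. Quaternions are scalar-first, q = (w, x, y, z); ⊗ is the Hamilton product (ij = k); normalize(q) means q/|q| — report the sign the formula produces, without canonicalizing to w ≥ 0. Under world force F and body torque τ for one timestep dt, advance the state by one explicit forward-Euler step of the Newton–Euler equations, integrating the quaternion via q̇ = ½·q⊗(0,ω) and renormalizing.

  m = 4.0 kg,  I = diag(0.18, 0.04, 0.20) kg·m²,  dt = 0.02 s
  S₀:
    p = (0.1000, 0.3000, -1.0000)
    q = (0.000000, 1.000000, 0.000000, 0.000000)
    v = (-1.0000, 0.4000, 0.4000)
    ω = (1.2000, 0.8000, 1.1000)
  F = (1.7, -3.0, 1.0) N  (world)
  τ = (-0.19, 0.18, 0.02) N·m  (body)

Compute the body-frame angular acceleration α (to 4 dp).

α = (-1.8378, 5.1600, 0.7720)

precession coupling ω×(Iω) = (0.1408, -0.0264, -0.1344)
(τ − ω×Iω)/I = (-1.8378, 5.1600, 0.7720)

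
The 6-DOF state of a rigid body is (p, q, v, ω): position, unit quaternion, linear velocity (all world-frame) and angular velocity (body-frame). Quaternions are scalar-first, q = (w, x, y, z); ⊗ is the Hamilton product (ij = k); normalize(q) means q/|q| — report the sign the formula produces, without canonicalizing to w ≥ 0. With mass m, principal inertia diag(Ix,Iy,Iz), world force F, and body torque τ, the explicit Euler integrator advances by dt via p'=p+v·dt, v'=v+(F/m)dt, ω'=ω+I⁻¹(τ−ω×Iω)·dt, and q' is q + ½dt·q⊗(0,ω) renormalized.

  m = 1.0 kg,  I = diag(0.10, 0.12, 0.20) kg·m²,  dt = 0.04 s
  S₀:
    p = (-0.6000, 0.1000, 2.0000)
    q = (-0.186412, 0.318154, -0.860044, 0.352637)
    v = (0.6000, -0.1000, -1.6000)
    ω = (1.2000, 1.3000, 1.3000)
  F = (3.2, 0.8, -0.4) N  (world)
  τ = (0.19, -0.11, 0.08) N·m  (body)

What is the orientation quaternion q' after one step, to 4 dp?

q⊗(0,ω) = (0.2778443, -1.8001797, -0.2327714, 1.2033174)
updated quaternion q' = (-0.1807, 0.2819, -0.8639, 0.3763)

q' = (-0.1807, 0.2819, -0.8639, 0.3763)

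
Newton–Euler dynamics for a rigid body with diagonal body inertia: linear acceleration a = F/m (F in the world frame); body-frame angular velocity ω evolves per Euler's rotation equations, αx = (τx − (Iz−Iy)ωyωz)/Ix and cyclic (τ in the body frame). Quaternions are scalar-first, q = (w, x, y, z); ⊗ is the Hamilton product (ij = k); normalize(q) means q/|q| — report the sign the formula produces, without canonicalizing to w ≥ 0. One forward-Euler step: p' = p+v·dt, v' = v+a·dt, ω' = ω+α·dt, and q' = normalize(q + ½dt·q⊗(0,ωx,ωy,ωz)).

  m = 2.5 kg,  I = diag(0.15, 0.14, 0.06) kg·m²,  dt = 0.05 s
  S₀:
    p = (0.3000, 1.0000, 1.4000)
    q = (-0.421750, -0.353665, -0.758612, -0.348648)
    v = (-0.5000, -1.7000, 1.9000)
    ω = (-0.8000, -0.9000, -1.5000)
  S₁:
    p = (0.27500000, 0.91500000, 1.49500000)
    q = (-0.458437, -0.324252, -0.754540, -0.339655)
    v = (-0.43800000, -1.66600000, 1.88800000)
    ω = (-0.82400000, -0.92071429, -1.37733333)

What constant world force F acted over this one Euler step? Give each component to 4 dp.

F = (3.1000, 1.7000, -0.6000)

Δv = v₁−v₀ = (0.06200000, 0.03400000, -0.01200000)
F = m·Δv/dt = (3.1000, 1.7000, -0.6000)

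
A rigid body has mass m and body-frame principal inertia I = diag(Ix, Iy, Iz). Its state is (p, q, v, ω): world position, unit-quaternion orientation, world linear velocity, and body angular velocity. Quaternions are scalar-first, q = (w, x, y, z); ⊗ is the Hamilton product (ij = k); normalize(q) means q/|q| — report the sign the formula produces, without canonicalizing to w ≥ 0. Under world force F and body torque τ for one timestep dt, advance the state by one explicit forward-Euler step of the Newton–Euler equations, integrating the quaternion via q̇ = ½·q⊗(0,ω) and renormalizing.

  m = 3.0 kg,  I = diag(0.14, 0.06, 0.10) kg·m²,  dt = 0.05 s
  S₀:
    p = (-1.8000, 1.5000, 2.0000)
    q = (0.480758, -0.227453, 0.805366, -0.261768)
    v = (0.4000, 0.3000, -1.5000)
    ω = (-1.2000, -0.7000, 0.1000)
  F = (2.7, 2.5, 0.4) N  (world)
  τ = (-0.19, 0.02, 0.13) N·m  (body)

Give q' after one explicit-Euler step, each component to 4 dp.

2q̇ = q⊗(0,ω) = (0.3169894, -0.6796106, 0.0003363, 1.1737321)
q + ½dt·q⊗(0,ω), renormalized = (0.4884, -0.2443, 0.8049, -0.2323)

q' = (0.4884, -0.2443, 0.8049, -0.2323)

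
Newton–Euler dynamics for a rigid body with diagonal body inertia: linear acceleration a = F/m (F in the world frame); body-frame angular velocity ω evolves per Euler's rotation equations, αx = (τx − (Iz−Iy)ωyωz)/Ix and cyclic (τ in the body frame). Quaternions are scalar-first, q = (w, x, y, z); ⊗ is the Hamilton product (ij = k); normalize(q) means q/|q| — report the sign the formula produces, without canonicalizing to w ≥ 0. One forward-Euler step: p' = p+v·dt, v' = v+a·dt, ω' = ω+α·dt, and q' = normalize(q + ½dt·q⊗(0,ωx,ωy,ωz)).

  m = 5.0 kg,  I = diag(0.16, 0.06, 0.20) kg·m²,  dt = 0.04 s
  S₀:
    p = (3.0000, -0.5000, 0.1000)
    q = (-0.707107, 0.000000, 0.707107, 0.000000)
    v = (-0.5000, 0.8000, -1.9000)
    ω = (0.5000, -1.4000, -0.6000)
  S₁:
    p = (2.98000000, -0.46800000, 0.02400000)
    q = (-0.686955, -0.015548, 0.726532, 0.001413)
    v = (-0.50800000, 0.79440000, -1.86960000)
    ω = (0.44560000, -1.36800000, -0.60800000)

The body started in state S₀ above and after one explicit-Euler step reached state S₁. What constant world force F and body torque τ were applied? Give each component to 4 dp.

Δω = ω₁−ω₀ = (-0.05440000, 0.03200000, -0.00800000)
precession coupling = (0.1176, 0.0120, 0.0700)
applied torque τ = (-0.1000, 0.0600, 0.0300)
v₁ − v₀ = (-0.00800000, -0.00560000, 0.03040000)
m·(v₁−v₀)/dt = (-1.0000, -0.7000, 3.8000)

F = (-1.0000, -0.7000, 3.8000)
τ = (-0.1000, 0.0600, 0.0300)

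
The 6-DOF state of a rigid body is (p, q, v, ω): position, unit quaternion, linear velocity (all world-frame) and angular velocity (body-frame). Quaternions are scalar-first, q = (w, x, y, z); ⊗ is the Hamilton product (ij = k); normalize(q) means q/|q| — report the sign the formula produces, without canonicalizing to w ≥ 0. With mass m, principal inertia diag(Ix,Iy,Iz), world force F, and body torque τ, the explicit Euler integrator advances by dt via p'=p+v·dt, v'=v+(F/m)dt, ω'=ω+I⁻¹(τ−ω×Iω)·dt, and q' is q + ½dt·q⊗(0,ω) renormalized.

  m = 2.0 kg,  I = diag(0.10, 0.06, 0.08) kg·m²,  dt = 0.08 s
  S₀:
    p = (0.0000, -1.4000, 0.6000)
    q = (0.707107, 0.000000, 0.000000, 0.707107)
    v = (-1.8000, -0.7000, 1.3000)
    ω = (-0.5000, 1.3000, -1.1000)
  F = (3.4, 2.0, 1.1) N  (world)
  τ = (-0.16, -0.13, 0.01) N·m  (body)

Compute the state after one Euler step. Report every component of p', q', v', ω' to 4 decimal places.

precession coupling ω×(Iω) = (-0.0286, 0.0110, 0.0260)
α = I⁻¹(τ − ω×Iω) = (-1.3140, -2.3500, -0.2000)
new body rate ω' = (-0.6051, 1.1120, -1.1160)
q⊗(0,ω) = (0.7778177, -1.2727926, 0.5656856, -0.7778177)
q' = normalize(q + ½dt·q⊗(0,ω)) = (0.7364, -0.0508, 0.0226, 0.6743)
a = F/m = (1.7000, 1.0000, 0.5500)
p + v·dt = (-0.1440, -1.4560, 0.7040)
v' = v + a·dt = (-1.6640, -0.6200, 1.3440)

p' = (-0.1440, -1.4560, 0.7040)
q' = (0.7364, -0.0508, 0.0226, 0.6743)
v' = (-1.6640, -0.6200, 1.3440)
ω' = (-0.6051, 1.1120, -1.1160)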